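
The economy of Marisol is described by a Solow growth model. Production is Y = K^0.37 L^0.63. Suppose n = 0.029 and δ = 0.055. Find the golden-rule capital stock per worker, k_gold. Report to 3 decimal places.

The effective depreciation rate is n + δ = 0.029 + 0.055 = 0.084.
Maximizing c = f(k) − (n+δ)·k gives f'(k) = n+δ, i.e. 0.37·k^(0.37−1) = 0.084, so k_gold = (0.37/0.084)^(1/0.63) ≈ 10.5220.

k_gold ≈ 10.522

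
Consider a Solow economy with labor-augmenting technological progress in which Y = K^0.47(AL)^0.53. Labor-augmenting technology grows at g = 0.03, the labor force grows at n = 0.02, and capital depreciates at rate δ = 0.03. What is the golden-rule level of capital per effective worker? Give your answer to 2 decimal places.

k_gold ≈ 28.25

Capital per effective worker breaks even when investment replaces (n + g + δ)·k; here n + g + δ = 0.08.
Setting f'(k) = n+g+δ gives 0.47·k^(0.47−1) = 0.08, hence k_gold = (0.47/0.08)^(1/0.53) ≈ 28.2461.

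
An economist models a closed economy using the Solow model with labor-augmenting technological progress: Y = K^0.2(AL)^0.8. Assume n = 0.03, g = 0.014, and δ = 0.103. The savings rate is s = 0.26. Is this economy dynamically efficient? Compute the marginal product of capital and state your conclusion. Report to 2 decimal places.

Break-even investment rate: n + g + δ = 0.03 + 0.014 + 0.103 = 0.147.
Steady-state k*: s·k^0.2 = 0.147·k gives k* = (0.26/0.147)^(1/0.8) ≈ 2.0397.
MPK = 0.2·2.0397^(-0.8) ≈ 0.1131.
MPK < n+g+δ = 0.147, so the economy is dynamically inefficient (over-saving).

dynamically inefficient; MPK ≈ 0.11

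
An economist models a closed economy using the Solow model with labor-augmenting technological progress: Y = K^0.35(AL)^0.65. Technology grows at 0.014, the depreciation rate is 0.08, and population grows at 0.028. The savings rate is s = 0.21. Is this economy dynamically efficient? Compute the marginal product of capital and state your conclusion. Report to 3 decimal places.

dynamically efficient; MPK ≈ 0.203

n + g + δ = 0.028 + 0.014 + 0.08 = 0.122.
Steady-state k*: s·k^0.35 = 0.122·k gives k* = (0.21/0.122)^(1/0.65) ≈ 2.3060.
MPK = 0.35·2.3060^(-0.65) ≈ 0.2033.
MPK > n+g+δ = 0.122, so the economy is dynamically efficient (under-saving).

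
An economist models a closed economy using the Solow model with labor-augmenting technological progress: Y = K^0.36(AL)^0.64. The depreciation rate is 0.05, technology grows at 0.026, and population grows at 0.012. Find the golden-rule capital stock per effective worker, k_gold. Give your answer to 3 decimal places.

The effective depreciation rate is n + g + δ = 0.012 + 0.026 + 0.05 = 0.088.
Setting f'(k) = n+g+δ gives 0.36·k^(0.36−1) = 0.088, hence k_gold = (0.36/0.088)^(1/0.64) ≈ 9.0358.

k_gold ≈ 9.036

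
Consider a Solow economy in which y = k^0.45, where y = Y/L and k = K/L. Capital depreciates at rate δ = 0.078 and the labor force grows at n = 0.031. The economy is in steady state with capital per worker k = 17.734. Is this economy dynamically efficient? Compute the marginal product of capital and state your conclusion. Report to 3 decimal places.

dynamically inefficient; MPK ≈ 0.093

Break-even investment rate: n + δ = 0.031 + 0.078 = 0.109.
MPK = 0.45·k^(0.45−1) = 0.45·17.734^(-0.55) ≈ 0.0925.
MPK < 0.109, so the economy is dynamically inefficient (over-saving).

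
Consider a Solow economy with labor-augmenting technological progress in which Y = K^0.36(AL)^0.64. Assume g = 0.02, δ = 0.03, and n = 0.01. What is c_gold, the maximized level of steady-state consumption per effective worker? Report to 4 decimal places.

c_gold ≈ 1.7534

The effective depreciation rate is n + g + δ = 0.01 + 0.02 + 0.03 = 0.06.
At the golden rule the marginal product of capital equals n+g+δ: 0.36·k^(0.36−1) = 0.06. Solving, k_gold = (0.36/0.06)^(1/0.64) ≈ 16.4385.
y_gold = 16.4385^0.36 ≈ 2.7397.
c_gold = y_gold − (n+g+δ)·k_gold = 2.7397 − 0.06·16.4385 ≈ 1.7534.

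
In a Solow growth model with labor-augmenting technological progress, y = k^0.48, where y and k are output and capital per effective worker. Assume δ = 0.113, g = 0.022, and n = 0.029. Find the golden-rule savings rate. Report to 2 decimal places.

n + g + δ = 0.029 + 0.022 + 0.113 = 0.164.
At the golden rule MPK = n+g+δ, and in any Cobb-Douglas steady state s = (n+g+δ)·k/y = MPK·k/y = capital's share 0.48.

s_gold = 0.48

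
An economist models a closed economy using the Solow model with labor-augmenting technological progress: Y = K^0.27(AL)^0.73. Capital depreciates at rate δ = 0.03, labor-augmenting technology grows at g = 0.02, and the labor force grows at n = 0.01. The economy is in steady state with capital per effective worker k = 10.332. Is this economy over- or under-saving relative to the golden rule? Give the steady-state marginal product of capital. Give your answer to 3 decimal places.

over-saving; MPK ≈ 0.049

n + g + δ = 0.01 + 0.02 + 0.03 = 0.06.
MPK = 0.27·k^(0.27−1) = 0.27·10.332^(-0.73) ≈ 0.0491.
MPK < 0.06, so the economy is dynamically inefficient (over-saving).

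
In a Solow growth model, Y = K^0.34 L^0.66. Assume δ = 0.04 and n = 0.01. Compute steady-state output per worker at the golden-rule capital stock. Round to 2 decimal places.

y_gold ≈ 2.68

n + δ = 0.01 + 0.04 = 0.05.
Setting f'(k) = n+δ gives 0.34·k^(0.34−1) = 0.05, hence k_gold = (0.34/0.05)^(1/0.66) ≈ 18.2548.
Output: y_gold = k_gold^0.34 = 18.2548^0.34 ≈ 2.6845.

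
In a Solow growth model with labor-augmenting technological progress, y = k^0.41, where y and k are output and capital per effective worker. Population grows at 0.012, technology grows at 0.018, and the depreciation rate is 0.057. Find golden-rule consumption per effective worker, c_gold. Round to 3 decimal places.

c_gold ≈ 1.733

Capital per effective worker breaks even when investment replaces (n + g + δ)·k; here n + g + δ = 0.087.
At the golden rule the marginal product of capital equals n+g+δ: 0.41·k^(0.41−1) = 0.087. Solving, k_gold = (0.41/0.087)^(1/0.59) ≈ 13.8397.
y_gold = 13.8397^0.41 ≈ 2.9367.
c_gold = y_gold − (n+g+δ)·k_gold = 2.9367 − 0.087·13.8397 ≈ 1.7327.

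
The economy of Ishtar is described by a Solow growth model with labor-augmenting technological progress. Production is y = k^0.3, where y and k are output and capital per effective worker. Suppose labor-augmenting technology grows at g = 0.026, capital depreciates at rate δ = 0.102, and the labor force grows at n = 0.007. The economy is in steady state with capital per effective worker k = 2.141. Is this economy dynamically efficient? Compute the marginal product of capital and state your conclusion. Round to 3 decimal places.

Capital per effective worker breaks even when investment replaces (n + g + δ)·k; here n + g + δ = 0.135.
MPK = 0.3·k^(0.3−1) = 0.3·2.141^(-0.7) ≈ 0.1761.
MPK > 0.135, so the economy is dynamically efficient (under-saving).

dynamically efficient; MPK ≈ 0.176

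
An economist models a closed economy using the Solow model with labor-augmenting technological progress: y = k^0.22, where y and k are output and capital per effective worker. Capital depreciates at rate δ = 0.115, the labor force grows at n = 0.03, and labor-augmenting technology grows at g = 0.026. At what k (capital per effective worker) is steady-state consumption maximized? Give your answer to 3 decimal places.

k_gold ≈ 1.381

n + g + δ = 0.03 + 0.026 + 0.115 = 0.171.
At the golden rule the marginal product of capital equals n+g+δ: 0.22·k^(0.22−1) = 0.171. Solving, k_gold = (0.22/0.171)^(1/0.78) ≈ 1.3813.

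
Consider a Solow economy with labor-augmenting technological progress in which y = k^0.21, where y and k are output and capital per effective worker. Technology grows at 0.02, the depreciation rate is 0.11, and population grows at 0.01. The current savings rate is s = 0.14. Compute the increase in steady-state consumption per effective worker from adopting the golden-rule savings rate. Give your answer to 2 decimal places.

The effective depreciation rate is n + g + δ = 0.01 + 0.02 + 0.11 = 0.14.
Current steady state (s = 0.14): k* = (0.14/0.14)^(1/0.79) ≈ 1.0000, y* = 1.0000^0.21 ≈ 1.0000, c* = (1−0.14)·1.0000 ≈ 0.8600.
Setting f'(k) = n+g+δ gives 0.21·k^(0.21−1) = 0.14, hence k_gold = (0.21/0.14)^(1/0.79) ≈ 1.6707.
y_gold = 1.6707^0.21 ≈ 1.1138, c_gold = y_gold − 0.14·k_gold ≈ 0.8799.
Gain: Δc = 0.8799 − 0.8600 ≈ 0.0199.

Δc ≈ 0.02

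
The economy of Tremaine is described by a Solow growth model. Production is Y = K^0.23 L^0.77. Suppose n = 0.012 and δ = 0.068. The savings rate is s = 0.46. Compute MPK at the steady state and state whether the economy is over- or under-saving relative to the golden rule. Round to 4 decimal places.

n + δ = 0.012 + 0.068 = 0.08.
Steady-state k*: s·k^0.23 = 0.08·k gives k* = (0.46/0.08)^(1/0.77) ≈ 9.6958.
MPK = 0.23·9.6958^(-0.77) ≈ 0.0400.
MPK < n+δ = 0.08, so the economy is dynamically inefficient (over-saving).

over-saving; MPK ≈ 0.0400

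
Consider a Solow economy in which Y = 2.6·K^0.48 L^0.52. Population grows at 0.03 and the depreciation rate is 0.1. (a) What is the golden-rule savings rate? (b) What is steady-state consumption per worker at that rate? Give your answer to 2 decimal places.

(a) s_gold = 0.48; (b) c_gold ≈ 10.91

Break-even investment rate: n + δ = 0.03 + 0.1 = 0.13.
For Cobb-Douglas, s_gold equals capital's share: s_gold = 0.48.
Golden rule sets MPK = n+δ: 0.48·2.6·k^(0.48−1) = 0.13, so k_gold = (0.48·2.6/0.13)^(1/0.52) ≈ 77.4432.
y_gold = 2.6·77.4432^0.48 ≈ 20.9742; c_gold = (1−0.48)·y_gold ≈ 10.9066.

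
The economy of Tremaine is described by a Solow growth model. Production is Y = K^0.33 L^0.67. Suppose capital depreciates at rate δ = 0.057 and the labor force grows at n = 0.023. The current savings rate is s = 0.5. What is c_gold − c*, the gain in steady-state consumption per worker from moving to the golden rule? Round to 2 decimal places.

Δc ≈ 0.11

Capital per worker breaks even when investment replaces (n + δ)·k; here n + δ = 0.08.
Current steady state (s = 0.5): k* = (0.5/0.08)^(1/0.67) ≈ 15.4128, y* = 15.4128^0.33 ≈ 2.4660, c* = (1−0.5)·2.4660 ≈ 1.2330.
Setting f'(k) = n+δ gives 0.33·k^(0.33−1) = 0.08, hence k_gold = (0.33/0.08)^(1/0.67) ≈ 8.2898.
y_gold = 8.2898^0.33 ≈ 2.0096, c_gold = y_gold − 0.08·k_gold ≈ 1.3465.
Gain: Δc = 1.3465 − 1.2330 ≈ 0.1134.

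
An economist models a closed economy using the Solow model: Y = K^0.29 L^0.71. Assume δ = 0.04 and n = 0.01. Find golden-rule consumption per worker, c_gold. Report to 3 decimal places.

Capital per worker breaks even when investment replaces (n + δ)·k; here n + δ = 0.05.
At the golden rule the marginal product of capital equals n+δ: 0.29·k^(0.29−1) = 0.05. Solving, k_gold = (0.29/0.05)^(1/0.71) ≈ 11.8919.
y_gold = 11.8919^0.29 ≈ 2.0503.
c_gold = y_gold − (n+δ)·k_gold = 2.0503 − 0.05·11.8919 ≈ 1.4557.

c_gold ≈ 1.456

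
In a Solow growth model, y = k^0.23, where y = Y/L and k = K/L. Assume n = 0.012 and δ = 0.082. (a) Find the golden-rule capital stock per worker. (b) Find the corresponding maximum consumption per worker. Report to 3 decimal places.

(a) k_gold ≈ 3.197; (b) c_gold ≈ 1.006

Capital per worker breaks even when investment replaces (n + δ)·k; here n + δ = 0.094.
Golden rule sets MPK = n+δ: 0.23·k^(0.23−1) = 0.094, so k_gold = (0.23/0.094)^(1/0.77) ≈ 3.1965.
y_gold = 3.1965^0.23 ≈ 1.3064; c_gold = y_gold − 0.094·k_gold ≈ 1.0059.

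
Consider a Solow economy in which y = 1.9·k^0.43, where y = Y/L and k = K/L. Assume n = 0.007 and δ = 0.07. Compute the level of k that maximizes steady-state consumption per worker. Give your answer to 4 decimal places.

k_gold ≈ 63.0273

Break-even investment rate: n + δ = 0.007 + 0.07 = 0.077.
Setting f'(k) = n+δ gives 0.43·1.9·k^(0.43−1) = 0.077, hence k_gold = (0.43·1.9/0.077)^(1/0.57) ≈ 63.0273.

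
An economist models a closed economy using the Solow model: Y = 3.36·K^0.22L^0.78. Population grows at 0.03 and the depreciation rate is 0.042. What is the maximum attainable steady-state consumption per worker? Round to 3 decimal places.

c_gold ≈ 5.055

Capital per worker breaks even when investment replaces (n + δ)·k; here n + δ = 0.072.
At the golden rule the marginal product of capital equals n+δ: 0.22·3.36·k^(0.22−1) = 0.072. Solving, k_gold = (0.22·3.36/0.072)^(1/0.78) ≈ 19.8018.
y_gold = 3.36·19.8018^0.22 ≈ 6.4806.
c_gold = y_gold − (n+δ)·k_gold = 6.4806 − 0.072·19.8018 ≈ 5.0549.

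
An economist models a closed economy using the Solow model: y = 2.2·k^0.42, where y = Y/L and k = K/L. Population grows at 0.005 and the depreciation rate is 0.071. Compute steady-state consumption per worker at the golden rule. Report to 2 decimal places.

Break-even investment rate: n + δ = 0.005 + 0.071 = 0.076.
Golden rule sets MPK = n+δ: 0.42·2.2·k^(0.42−1) = 0.076, so k_gold = (0.42·2.2/0.076)^(1/0.58) ≈ 74.2071.
y_gold = 2.2·74.2071^0.42 ≈ 13.4280.
c_gold = y_gold − (n+δ)·k_gold = 13.4280 − 0.076·74.2071 ≈ 7.7882.

c_gold ≈ 7.79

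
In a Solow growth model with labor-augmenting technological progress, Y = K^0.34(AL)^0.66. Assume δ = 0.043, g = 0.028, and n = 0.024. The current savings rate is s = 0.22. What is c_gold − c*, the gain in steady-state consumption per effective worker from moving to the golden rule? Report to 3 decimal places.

The effective depreciation rate is n + g + δ = 0.024 + 0.028 + 0.043 = 0.095.
Current steady state (s = 0.22): k* = (0.22/0.095)^(1/0.66) ≈ 3.5692, y* = 3.5692^0.34 ≈ 1.5413, c* = (1−0.22)·1.5413 ≈ 1.2022.
Golden rule sets MPK = n+g+δ: 0.34·k^(0.34−1) = 0.095, so k_gold = (0.34/0.095)^(1/0.66) ≈ 6.9028.
y_gold = 6.9028^0.34 ≈ 1.9287, c_gold = y_gold − 0.095·k_gold ≈ 1.2730.
Gain: Δc = 1.2730 − 1.2022 ≈ 0.0708.

Δc ≈ 0.071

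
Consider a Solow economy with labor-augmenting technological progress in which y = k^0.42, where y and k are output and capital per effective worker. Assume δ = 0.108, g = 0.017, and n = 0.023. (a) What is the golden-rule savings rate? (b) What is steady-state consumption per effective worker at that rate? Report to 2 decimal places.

(a) s_gold = 0.42; (b) c_gold ≈ 1.23

n + g + δ = 0.023 + 0.017 + 0.108 = 0.148.
For Cobb-Douglas, s_gold equals capital's share: s_gold = 0.42.
At the golden rule the marginal product of capital equals n+g+δ: 0.42·k^(0.42−1) = 0.148. Solving, k_gold = (0.42/0.148)^(1/0.58) ≈ 6.0397.
y_gold = 6.0397^0.42 ≈ 2.1283; c_gold = (1−0.42)·y_gold ≈ 1.2344.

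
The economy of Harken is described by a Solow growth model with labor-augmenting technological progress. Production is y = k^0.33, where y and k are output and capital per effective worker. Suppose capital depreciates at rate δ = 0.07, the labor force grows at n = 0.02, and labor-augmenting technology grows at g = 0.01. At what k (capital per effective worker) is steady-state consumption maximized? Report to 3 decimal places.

n + g + δ = 0.02 + 0.01 + 0.07 = 0.1.
At the golden rule the marginal product of capital equals n+g+δ: 0.33·k^(0.33−1) = 0.1. Solving, k_gold = (0.33/0.1)^(1/0.67) ≈ 5.9416.

k_gold ≈ 5.942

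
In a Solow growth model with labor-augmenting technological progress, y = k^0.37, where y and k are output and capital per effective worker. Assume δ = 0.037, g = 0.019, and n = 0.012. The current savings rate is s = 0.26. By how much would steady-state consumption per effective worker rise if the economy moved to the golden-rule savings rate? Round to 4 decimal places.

n + g + δ = 0.012 + 0.019 + 0.037 = 0.068.
Current steady state (s = 0.26): k* = (0.26/0.068)^(1/0.63) ≈ 8.4052, y* = 8.4052^0.37 ≈ 2.1983, c* = (1−0.26)·2.1983 ≈ 1.6267.
At the golden rule the marginal product of capital equals n+g+δ: 0.37·k^(0.37−1) = 0.068. Solving, k_gold = (0.37/0.068)^(1/0.63) ≈ 14.7152.
y_gold = 14.7152^0.37 ≈ 2.7044, c_gold = y_gold − 0.068·k_gold ≈ 1.7038.
Gain: Δc = 1.7038 − 1.6267 ≈ 0.0771.

Δc ≈ 0.0771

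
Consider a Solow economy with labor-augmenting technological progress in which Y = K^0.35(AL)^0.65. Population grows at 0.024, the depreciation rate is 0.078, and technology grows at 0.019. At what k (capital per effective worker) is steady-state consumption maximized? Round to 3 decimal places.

n + g + δ = 0.024 + 0.019 + 0.078 = 0.121.
At the golden rule the marginal product of capital equals n+g+δ: 0.35·k^(0.35−1) = 0.121. Solving, k_gold = (0.35/0.121)^(1/0.65) ≈ 5.1247.

k_gold ≈ 5.125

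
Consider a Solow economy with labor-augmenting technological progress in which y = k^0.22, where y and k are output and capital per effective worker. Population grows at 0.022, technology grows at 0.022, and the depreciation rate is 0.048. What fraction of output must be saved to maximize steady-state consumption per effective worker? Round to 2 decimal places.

Break-even investment rate: n + g + δ = 0.022 + 0.022 + 0.048 = 0.092.
At the golden rule MPK = n+g+δ, and in any Cobb-Douglas steady state s = (n+g+δ)·k/y = MPK·k/y = capital's share 0.22.

s_gold = 0.22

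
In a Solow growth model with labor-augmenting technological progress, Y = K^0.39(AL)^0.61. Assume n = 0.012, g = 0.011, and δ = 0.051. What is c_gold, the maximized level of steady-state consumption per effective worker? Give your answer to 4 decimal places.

c_gold ≈ 1.7653

Break-even investment rate: n + g + δ = 0.012 + 0.011 + 0.051 = 0.074.
Golden rule sets MPK = n+g+δ: 0.39·k^(0.39−1) = 0.074, so k_gold = (0.39/0.074)^(1/0.61) ≈ 15.2522.
y_gold = 15.2522^0.39 ≈ 2.8940.
c_gold = y_gold − (n+g+δ)·k_gold = 2.8940 − 0.074·15.2522 ≈ 1.7653.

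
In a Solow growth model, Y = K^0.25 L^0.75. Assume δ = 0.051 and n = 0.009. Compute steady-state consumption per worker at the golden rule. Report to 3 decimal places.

c_gold ≈ 1.207

Break-even investment rate: n + δ = 0.009 + 0.051 = 0.06.
Maximizing c = f(k) − (n+δ)·k gives f'(k) = n+δ, i.e. 0.25·k^(0.25−1) = 0.06, so k_gold = (0.25/0.06)^(1/0.75) ≈ 6.7048.
y_gold = 6.7048^0.25 ≈ 1.6091.
c_gold = y_gold − (n+δ)·k_gold = 1.6091 − 0.06·6.7048 ≈ 1.2069.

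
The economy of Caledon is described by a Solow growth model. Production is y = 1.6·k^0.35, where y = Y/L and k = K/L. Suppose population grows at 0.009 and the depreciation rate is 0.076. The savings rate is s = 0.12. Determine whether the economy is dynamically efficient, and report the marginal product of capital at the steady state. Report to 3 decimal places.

dynamically efficient; MPK ≈ 0.248

Break-even investment rate: n + δ = 0.009 + 0.076 = 0.085.
Steady-state k*: s·A·k^0.35 = 0.085·k gives k* = (0.12·1.6/0.085)^(1/0.65) ≈ 3.5030.
MPK = 0.35·1.6·3.5030^(-0.65) ≈ 0.2479.
MPK > n+δ = 0.085, so the economy is dynamically efficient (under-saving).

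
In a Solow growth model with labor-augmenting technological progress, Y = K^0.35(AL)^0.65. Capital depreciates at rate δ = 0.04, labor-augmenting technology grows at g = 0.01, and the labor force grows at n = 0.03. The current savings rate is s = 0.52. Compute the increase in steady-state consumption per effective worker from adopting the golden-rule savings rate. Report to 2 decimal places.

Δc ≈ 0.12

Break-even investment rate: n + g + δ = 0.03 + 0.01 + 0.04 = 0.08.
Current steady state (s = 0.52): k* = (0.52/0.08)^(1/0.65) ≈ 17.8089, y* = 17.8089^0.35 ≈ 2.7398, c* = (1−0.52)·2.7398 ≈ 1.3151.
Setting f'(k) = n+g+δ gives 0.35·k^(0.35−1) = 0.08, hence k_gold = (0.35/0.08)^(1/0.65) ≈ 9.6855.
y_gold = 9.6855^0.35 ≈ 2.2138, c_gold = y_gold − 0.08·k_gold ≈ 1.4390.
Gain: Δc = 1.4390 − 1.3151 ≈ 0.1239.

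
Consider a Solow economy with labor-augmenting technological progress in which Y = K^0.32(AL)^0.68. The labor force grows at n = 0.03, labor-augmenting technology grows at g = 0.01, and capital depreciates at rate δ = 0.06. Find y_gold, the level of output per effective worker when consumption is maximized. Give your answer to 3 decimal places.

y_gold ≈ 1.729

Break-even investment rate: n + g + δ = 0.03 + 0.01 + 0.06 = 0.1.
Setting f'(k) = n+g+δ gives 0.32·k^(0.32−1) = 0.1, hence k_gold = (0.32/0.1)^(1/0.68) ≈ 5.5318.
Output: y_gold = k_gold^0.32 = 5.5318^0.32 ≈ 1.7287.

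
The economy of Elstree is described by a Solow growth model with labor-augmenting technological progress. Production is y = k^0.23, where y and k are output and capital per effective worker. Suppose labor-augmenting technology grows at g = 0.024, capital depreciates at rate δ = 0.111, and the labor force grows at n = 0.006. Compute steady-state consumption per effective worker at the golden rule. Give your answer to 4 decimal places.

c_gold ≈ 0.8912

n + g + δ = 0.006 + 0.024 + 0.111 = 0.141.
Setting f'(k) = n+g+δ gives 0.23·k^(0.23−1) = 0.141, hence k_gold = (0.23/0.141)^(1/0.77) ≈ 1.8879.
y_gold = 1.8879^0.23 ≈ 1.1574.
c_gold = y_gold − (n+g+δ)·k_gold = 1.1574 − 0.141·1.8879 ≈ 0.8912.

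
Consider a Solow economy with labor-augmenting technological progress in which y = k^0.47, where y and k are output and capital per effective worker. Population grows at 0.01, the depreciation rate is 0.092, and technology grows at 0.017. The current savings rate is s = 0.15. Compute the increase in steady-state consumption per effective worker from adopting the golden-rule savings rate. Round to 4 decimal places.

Δc ≈ 0.7481

The effective depreciation rate is n + g + δ = 0.01 + 0.017 + 0.092 = 0.119.
Current steady state (s = 0.15): k* = (0.15/0.119)^(1/0.53) ≈ 1.5478, y* = 1.5478^0.47 ≈ 1.2279, c* = (1−0.15)·1.2279 ≈ 1.0437.
At the golden rule the marginal product of capital equals n+g+δ: 0.47·k^(0.47−1) = 0.119. Solving, k_gold = (0.47/0.119)^(1/0.53) ≈ 13.3527.
y_gold = 13.3527^0.47 ≈ 3.3808, c_gold = y_gold − 0.119·k_gold ≈ 1.7918.
Gain: Δc = 1.7918 − 1.0437 ≈ 0.7481.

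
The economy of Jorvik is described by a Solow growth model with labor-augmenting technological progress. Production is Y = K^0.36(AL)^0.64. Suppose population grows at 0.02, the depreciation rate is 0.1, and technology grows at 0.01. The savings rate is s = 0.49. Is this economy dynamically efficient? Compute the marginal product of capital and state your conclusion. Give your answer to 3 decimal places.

n + g + δ = 0.02 + 0.01 + 0.1 = 0.13.
Steady-state k*: s·k^0.36 = 0.13·k gives k* = (0.49/0.13)^(1/0.64) ≈ 7.9505.
MPK = 0.36·7.9505^(-0.64) ≈ 0.0955.
MPK < n+g+δ = 0.13, so the economy is dynamically inefficient (over-saving).

dynamically inefficient; MPK ≈ 0.096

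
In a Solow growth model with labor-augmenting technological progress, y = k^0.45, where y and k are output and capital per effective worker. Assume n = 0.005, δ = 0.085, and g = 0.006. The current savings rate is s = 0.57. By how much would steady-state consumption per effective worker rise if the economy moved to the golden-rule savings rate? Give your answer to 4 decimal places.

Δc ≈ 0.1000

Capital per effective worker breaks even when investment replaces (n + g + δ)·k; here n + g + δ = 0.096.
Current steady state (s = 0.57): k* = (0.57/0.096)^(1/0.55) ≈ 25.5007, y* = 25.5007^0.45 ≈ 4.2949, c* = (1−0.57)·4.2949 ≈ 1.8468.
At the golden rule the marginal product of capital equals n+g+δ: 0.45·k^(0.45−1) = 0.096. Solving, k_gold = (0.45/0.096)^(1/0.55) ≈ 16.5918.
y_gold = 16.5918^0.45 ≈ 3.5396, c_gold = y_gold − 0.096·k_gold ≈ 1.9468.
Gain: Δc = 1.9468 − 1.8468 ≈ 0.1000.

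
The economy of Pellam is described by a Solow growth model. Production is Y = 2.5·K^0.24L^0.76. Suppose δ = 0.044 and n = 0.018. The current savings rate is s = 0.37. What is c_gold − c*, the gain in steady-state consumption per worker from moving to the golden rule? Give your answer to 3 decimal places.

n + δ = 0.018 + 0.044 = 0.062.
Current steady state (s = 0.37): k* = (0.37·2.5/0.062)^(1/0.76) ≈ 35.0274, y* = 2.5·35.0274^0.24 ≈ 5.8695, c* = (1−0.37)·5.8695 ≈ 3.6978.
Maximizing c = f(k) − (n+δ)·k gives f'(k) = n+δ, i.e. 0.24·2.5·k^(0.24−1) = 0.062, so k_gold = (0.24·2.5/0.062)^(1/0.76) ≈ 19.8176.
y_gold = 2.5·19.8176^0.24 ≈ 5.1196, c_gold = y_gold − 0.062·k_gold ≈ 3.8909.
Gain: Δc = 3.8909 − 3.6978 ≈ 0.1931.

Δc ≈ 0.193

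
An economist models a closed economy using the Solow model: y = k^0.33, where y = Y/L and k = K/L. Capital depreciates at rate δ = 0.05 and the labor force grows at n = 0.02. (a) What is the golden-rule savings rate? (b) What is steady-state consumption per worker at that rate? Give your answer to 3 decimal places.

Break-even investment rate: n + δ = 0.02 + 0.05 = 0.07.
For Cobb-Douglas, s_gold equals capital's share: s_gold = 0.33.
Golden rule sets MPK = n+δ: 0.33·k^(0.33−1) = 0.07, so k_gold = (0.33/0.07)^(1/0.67) ≈ 10.1181.
y_gold = 10.1181^0.33 ≈ 2.1463; c_gold = (1−0.33)·y_gold ≈ 1.4380.

(a) s_gold = 0.330; (b) c_gold ≈ 1.438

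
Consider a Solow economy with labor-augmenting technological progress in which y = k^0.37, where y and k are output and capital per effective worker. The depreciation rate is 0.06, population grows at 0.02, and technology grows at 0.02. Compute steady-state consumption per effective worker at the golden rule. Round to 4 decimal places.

c_gold ≈ 1.3585

n + g + δ = 0.02 + 0.02 + 0.06 = 0.1.
Maximizing c = f(k) − (n+g+δ)·k gives f'(k) = n+g+δ, i.e. 0.37·k^(0.37−1) = 0.1, so k_gold = (0.37/0.1)^(1/0.63) ≈ 7.9782.
y_gold = 7.9782^0.37 ≈ 2.1563.
c_gold = y_gold − (n+g+δ)·k_gold = 2.1563 − 0.1·7.9782 ≈ 1.3585.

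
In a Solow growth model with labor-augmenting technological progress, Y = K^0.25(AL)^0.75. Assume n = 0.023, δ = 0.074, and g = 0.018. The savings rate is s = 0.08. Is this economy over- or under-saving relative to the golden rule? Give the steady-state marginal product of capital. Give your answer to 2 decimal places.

n + g + δ = 0.023 + 0.018 + 0.074 = 0.115.
Steady-state k*: s·k^0.25 = 0.115·k gives k* = (0.08/0.115)^(1/0.75) ≈ 0.6164.
MPK = 0.25·0.6164^(-0.75) ≈ 0.3594.
MPK > n+g+δ = 0.115, so the economy is dynamically efficient (under-saving).

under-saving; MPK ≈ 0.36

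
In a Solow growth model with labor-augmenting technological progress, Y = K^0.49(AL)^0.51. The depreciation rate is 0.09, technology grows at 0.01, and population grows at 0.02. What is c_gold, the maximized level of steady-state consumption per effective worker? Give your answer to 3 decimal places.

Break-even investment rate: n + g + δ = 0.02 + 0.01 + 0.09 = 0.12.
Golden rule sets MPK = n+g+δ: 0.49·k^(0.49−1) = 0.12, so k_gold = (0.49/0.12)^(1/0.51) ≈ 15.7786.
y_gold = 15.7786^0.49 ≈ 3.8641.
c_gold = y_gold − (n+g+δ)·k_gold = 3.8641 − 0.12·15.7786 ≈ 1.9707.

c_gold ≈ 1.971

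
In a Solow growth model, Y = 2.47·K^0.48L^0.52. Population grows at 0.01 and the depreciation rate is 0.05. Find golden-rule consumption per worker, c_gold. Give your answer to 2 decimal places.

c_gold ≈ 20.17

Break-even investment rate: n + δ = 0.01 + 0.05 = 0.06.
Setting f'(k) = n+δ gives 0.48·2.47·k^(0.48−1) = 0.06, hence k_gold = (0.48·2.47/0.06)^(1/0.52) ≈ 310.3830.
y_gold = 2.47·310.3830^0.48 ≈ 38.7979.
c_gold = y_gold − (n+δ)·k_gold = 38.7979 − 0.06·310.3830 ≈ 20.1749.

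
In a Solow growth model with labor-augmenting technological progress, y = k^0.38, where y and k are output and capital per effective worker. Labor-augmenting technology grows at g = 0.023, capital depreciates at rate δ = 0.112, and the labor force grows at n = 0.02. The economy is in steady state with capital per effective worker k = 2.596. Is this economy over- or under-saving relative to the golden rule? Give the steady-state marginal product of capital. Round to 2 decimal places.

under-saving; MPK ≈ 0.21

The effective depreciation rate is n + g + δ = 0.02 + 0.023 + 0.112 = 0.155.
MPK = 0.38·k^(0.38−1) = 0.38·2.596^(-0.62) ≈ 0.2103.
MPK > 0.155, so the economy is dynamically efficient (under-saving).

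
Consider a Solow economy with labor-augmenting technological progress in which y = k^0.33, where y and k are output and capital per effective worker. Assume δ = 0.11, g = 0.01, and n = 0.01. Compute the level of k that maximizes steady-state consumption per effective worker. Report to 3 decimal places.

k_gold ≈ 4.016

n + g + δ = 0.01 + 0.01 + 0.11 = 0.13.
At the golden rule the marginal product of capital equals n+g+δ: 0.33·k^(0.33−1) = 0.13. Solving, k_gold = (0.33/0.13)^(1/0.67) ≈ 4.0164.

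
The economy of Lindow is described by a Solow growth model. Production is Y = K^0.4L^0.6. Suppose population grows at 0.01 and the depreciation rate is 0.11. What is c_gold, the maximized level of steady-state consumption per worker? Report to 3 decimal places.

c_gold ≈ 1.339

The effective depreciation rate is n + δ = 0.01 + 0.11 = 0.12.
Setting f'(k) = n+δ gives 0.4·k^(0.4−1) = 0.12, hence k_gold = (0.4/0.12)^(1/0.6) ≈ 7.4381.
y_gold = 7.4381^0.4 ≈ 2.2314.
c_gold = y_gold − (n+δ)·k_gold = 2.2314 − 0.12·7.4381 ≈ 1.3389.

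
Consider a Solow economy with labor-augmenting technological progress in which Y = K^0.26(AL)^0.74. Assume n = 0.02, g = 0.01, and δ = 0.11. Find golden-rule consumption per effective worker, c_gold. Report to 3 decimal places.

c_gold ≈ 0.920

n + g + δ = 0.02 + 0.01 + 0.11 = 0.14.
At the golden rule the marginal product of capital equals n+g+δ: 0.26·k^(0.26−1) = 0.14. Solving, k_gold = (0.26/0.14)^(1/0.74) ≈ 2.3084.
y_gold = 2.3084^0.26 ≈ 1.2430.
c_gold = y_gold − (n+g+δ)·k_gold = 1.2430 − 0.14·2.3084 ≈ 0.9198.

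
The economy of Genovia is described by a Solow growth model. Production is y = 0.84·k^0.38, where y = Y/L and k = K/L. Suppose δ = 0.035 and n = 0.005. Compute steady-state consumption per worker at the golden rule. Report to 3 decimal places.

c_gold ≈ 1.860

Break-even investment rate: n + δ = 0.005 + 0.035 = 0.04.
At the golden rule the marginal product of capital equals n+δ: 0.38·0.84·k^(0.38−1) = 0.04. Solving, k_gold = (0.38·0.84/0.04)^(1/0.62) ≈ 28.4999.
y_gold = 0.84·28.4999^0.38 ≈ 3.0000.
c_gold = y_gold − (n+δ)·k_gold = 3.0000 − 0.04·28.4999 ≈ 1.8600.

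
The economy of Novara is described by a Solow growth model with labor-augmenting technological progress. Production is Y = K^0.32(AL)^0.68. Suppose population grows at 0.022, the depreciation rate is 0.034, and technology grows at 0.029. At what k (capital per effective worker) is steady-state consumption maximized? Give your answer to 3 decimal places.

k_gold ≈ 7.025

Capital per effective worker breaks even when investment replaces (n + g + δ)·k; here n + g + δ = 0.085.
At the golden rule the marginal product of capital equals n+g+δ: 0.32·k^(0.32−1) = 0.085. Solving, k_gold = (0.32/0.085)^(1/0.68) ≈ 7.0253.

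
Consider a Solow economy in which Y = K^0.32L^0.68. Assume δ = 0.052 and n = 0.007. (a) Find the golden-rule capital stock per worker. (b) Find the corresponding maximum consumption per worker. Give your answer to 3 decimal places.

The effective depreciation rate is n + δ = 0.007 + 0.052 = 0.059.
Maximizing c = f(k) − (n+δ)·k gives f'(k) = n+δ, i.e. 0.32·k^(0.32−1) = 0.059, so k_gold = (0.32/0.059)^(1/0.68) ≈ 12.0185.
y_gold = 12.0185^0.32 ≈ 2.2159; c_gold = y_gold − 0.059·k_gold ≈ 1.5068.

(a) k_gold ≈ 12.018; (b) c_gold ≈ 1.507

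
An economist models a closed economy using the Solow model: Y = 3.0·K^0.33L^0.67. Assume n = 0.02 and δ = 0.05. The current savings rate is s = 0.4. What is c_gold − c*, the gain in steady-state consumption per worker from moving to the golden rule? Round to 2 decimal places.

n + δ = 0.02 + 0.05 = 0.07.
Current steady state (s = 0.4): k* = (0.4·3.0/0.07)^(1/0.67) ≈ 69.4889, y* = 3.0·69.4889^0.33 ≈ 12.1606, c* = (1−0.4)·12.1606 ≈ 7.2963.
Maximizing c = f(k) − (n+δ)·k gives f'(k) = n+δ, i.e. 0.33·3.0·k^(0.33−1) = 0.07, so k_gold = (0.33·3.0/0.07)^(1/0.67) ≈ 52.1458.
y_gold = 3.0·52.1458^0.33 ≈ 11.0612, c_gold = y_gold − 0.07·k_gold ≈ 7.4110.
Gain: Δc = 7.4110 − 7.2963 ≈ 0.1147.

Δc ≈ 0.11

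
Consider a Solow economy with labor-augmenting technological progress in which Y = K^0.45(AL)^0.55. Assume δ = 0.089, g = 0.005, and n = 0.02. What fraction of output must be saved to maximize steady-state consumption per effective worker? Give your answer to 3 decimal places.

s_gold = 0.450

The effective depreciation rate is n + g + δ = 0.02 + 0.005 + 0.089 = 0.114.
At the golden rule MPK = n+g+δ, and in any Cobb-Douglas steady state s = (n+g+δ)·k/y = MPK·k/y = capital's share 0.45.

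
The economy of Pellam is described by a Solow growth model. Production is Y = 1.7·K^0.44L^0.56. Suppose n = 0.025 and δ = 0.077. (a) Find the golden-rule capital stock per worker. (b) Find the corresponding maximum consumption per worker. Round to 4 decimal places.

The effective depreciation rate is n + δ = 0.025 + 0.077 = 0.102.
Golden rule sets MPK = n+δ: 0.44·1.7·k^(0.44−1) = 0.102, so k_gold = (0.44·1.7/0.102)^(1/0.56) ≈ 35.0898.
y_gold = 1.7·35.0898^0.44 ≈ 8.1345; c_gold = y_gold − 0.102·k_gold ≈ 4.5553.

(a) k_gold ≈ 35.0898; (b) c_gold ≈ 4.5553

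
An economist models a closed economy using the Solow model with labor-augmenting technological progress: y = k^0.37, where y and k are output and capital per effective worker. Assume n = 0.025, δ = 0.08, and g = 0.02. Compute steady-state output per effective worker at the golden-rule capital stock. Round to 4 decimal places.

The effective depreciation rate is n + g + δ = 0.025 + 0.02 + 0.08 = 0.125.
Setting f'(k) = n+g+δ gives 0.37·k^(0.37−1) = 0.125, hence k_gold = (0.37/0.125)^(1/0.63) ≈ 5.5986.
Output: y_gold = k_gold^0.37 = 5.5986^0.37 ≈ 1.8914.

y_gold ≈ 1.8914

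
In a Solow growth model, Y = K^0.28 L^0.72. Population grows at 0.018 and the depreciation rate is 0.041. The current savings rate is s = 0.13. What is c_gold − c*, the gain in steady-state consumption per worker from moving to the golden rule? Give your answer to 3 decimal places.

Break-even investment rate: n + δ = 0.018 + 0.041 = 0.059.
Current steady state (s = 0.13): k* = (0.13/0.059)^(1/0.72) ≈ 2.9958, y* = 2.9958^0.28 ≈ 1.3596, c* = (1−0.13)·1.3596 ≈ 1.1829.
Setting f'(k) = n+δ gives 0.28·k^(0.28−1) = 0.059, hence k_gold = (0.28/0.059)^(1/0.72) ≈ 8.6959.
y_gold = 8.6959^0.28 ≈ 1.8323, c_gold = y_gold − 0.059·k_gold ≈ 1.3193.
Gain: Δc = 1.3193 − 1.1829 ≈ 0.1364.

Δc ≈ 0.136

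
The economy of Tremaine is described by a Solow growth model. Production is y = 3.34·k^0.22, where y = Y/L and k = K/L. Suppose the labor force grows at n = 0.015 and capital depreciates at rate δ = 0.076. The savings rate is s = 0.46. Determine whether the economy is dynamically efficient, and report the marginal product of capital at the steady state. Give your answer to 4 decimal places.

dynamically inefficient; MPK ≈ 0.0435

n + δ = 0.015 + 0.076 = 0.091.
Steady-state k*: s·A·k^0.22 = 0.091·k gives k* = (0.46·3.34/0.091)^(1/0.78) ≈ 37.4689.
MPK = 0.22·3.34·37.4689^(-0.78) ≈ 0.0435.
MPK < n+δ = 0.091, so the economy is dynamically inefficient (over-saving).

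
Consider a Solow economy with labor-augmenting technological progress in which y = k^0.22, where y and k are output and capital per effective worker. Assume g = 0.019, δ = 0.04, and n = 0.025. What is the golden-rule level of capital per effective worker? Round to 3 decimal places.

The effective depreciation rate is n + g + δ = 0.025 + 0.019 + 0.04 = 0.084.
Golden rule sets MPK = n+g+δ: 0.22·k^(0.22−1) = 0.084, so k_gold = (0.22/0.084)^(1/0.78) ≈ 3.4362.

k_gold ≈ 3.436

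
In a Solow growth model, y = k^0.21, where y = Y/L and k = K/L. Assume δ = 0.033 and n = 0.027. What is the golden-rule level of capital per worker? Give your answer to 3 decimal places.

k_gold ≈ 4.883

Capital per worker breaks even when investment replaces (n + δ)·k; here n + δ = 0.06.
Maximizing c = f(k) − (n+δ)·k gives f'(k) = n+δ, i.e. 0.21·k^(0.21−1) = 0.06, so k_gold = (0.21/0.06)^(1/0.79) ≈ 4.8831.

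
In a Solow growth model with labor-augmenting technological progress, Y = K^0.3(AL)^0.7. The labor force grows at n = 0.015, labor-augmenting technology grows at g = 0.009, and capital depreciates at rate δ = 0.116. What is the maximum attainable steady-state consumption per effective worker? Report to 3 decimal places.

n + g + δ = 0.015 + 0.009 + 0.116 = 0.14.
Setting f'(k) = n+g+δ gives 0.3·k^(0.3−1) = 0.14, hence k_gold = (0.3/0.14)^(1/0.7) ≈ 2.9706.
y_gold = 2.9706^0.3 ≈ 1.3863.
c_gold = y_gold − (n+g+δ)·k_gold = 1.3863 − 0.14·2.9706 ≈ 0.9704.

c_gold ≈ 0.970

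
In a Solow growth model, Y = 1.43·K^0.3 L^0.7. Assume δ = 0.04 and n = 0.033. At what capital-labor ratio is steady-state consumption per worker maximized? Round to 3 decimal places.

The effective depreciation rate is n + δ = 0.033 + 0.04 = 0.073.
Golden rule sets MPK = n+δ: 0.3·1.43·k^(0.3−1) = 0.073, so k_gold = (0.3·1.43/0.073)^(1/0.7) ≈ 12.5535.

k_gold ≈ 12.553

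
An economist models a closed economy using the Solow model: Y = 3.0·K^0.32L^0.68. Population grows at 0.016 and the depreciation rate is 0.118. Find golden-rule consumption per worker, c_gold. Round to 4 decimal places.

c_gold ≈ 5.1530

The effective depreciation rate is n + δ = 0.016 + 0.118 = 0.134.
Setting f'(k) = n+δ gives 0.32·3.0·k^(0.32−1) = 0.134, hence k_gold = (0.32·3.0/0.134)^(1/0.68) ≈ 18.0966.
y_gold = 3.0·18.0966^0.32 ≈ 7.5780.
c_gold = y_gold − (n+δ)·k_gold = 7.5780 − 0.134·18.0966 ≈ 5.1530.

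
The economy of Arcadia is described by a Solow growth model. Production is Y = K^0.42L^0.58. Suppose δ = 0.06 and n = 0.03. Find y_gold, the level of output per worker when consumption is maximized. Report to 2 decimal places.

The effective depreciation rate is n + δ = 0.03 + 0.06 = 0.09.
At the golden rule the marginal product of capital equals n+δ: 0.42·k^(0.42−1) = 0.09. Solving, k_gold = (0.42/0.09)^(1/0.58) ≈ 14.2384.
Output: y_gold = k_gold^0.42 = 14.2384^0.42 ≈ 3.0511.

y_gold ≈ 3.05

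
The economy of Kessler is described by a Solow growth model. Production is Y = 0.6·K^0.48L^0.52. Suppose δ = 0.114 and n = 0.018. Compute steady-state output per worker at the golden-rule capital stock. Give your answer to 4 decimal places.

y_gold ≈ 1.2328

n + δ = 0.018 + 0.114 = 0.132.
Maximizing c = f(k) − (n+δ)·k gives f'(k) = n+δ, i.e. 0.48·0.6·k^(0.48−1) = 0.132, so k_gold = (0.48·0.6/0.132)^(1/0.52) ≈ 4.4831.
Output: y_gold = 0.6·k_gold^0.48 = 0.6·4.4831^0.48 ≈ 1.2328.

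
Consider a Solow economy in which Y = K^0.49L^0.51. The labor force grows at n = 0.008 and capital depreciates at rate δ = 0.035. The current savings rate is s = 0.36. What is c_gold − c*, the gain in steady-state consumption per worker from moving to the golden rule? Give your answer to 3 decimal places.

Δc ≈ 0.353

The effective depreciation rate is n + δ = 0.008 + 0.035 = 0.043.
Current steady state (s = 0.36): k* = (0.36/0.043)^(1/0.51) ≈ 64.4879, y* = 64.4879^0.49 ≈ 7.7027, c* = (1−0.36)·7.7027 ≈ 4.9297.
Setting f'(k) = n+δ gives 0.49·k^(0.49−1) = 0.043, hence k_gold = (0.49/0.043)^(1/0.51) ≈ 118.0361.
y_gold = 118.0361^0.49 ≈ 10.3583, c_gold = y_gold − 0.043·k_gold ≈ 5.2827.
Gain: Δc = 5.2827 − 4.9297 ≈ 0.3530.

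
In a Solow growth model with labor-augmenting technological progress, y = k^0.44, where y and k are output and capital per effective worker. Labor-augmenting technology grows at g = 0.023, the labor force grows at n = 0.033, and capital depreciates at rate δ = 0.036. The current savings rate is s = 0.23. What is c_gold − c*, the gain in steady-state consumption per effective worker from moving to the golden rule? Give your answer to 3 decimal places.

Δc ≈ 0.333

Break-even investment rate: n + g + δ = 0.033 + 0.023 + 0.036 = 0.092.
Current steady state (s = 0.23): k* = (0.23/0.092)^(1/0.56) ≈ 5.1358, y* = 5.1358^0.44 ≈ 2.0543, c* = (1−0.23)·2.0543 ≈ 1.5818.
At the golden rule the marginal product of capital equals n+g+δ: 0.44·k^(0.44−1) = 0.092. Solving, k_gold = (0.44/0.092)^(1/0.56) ≈ 16.3564.
y_gold = 16.3564^0.44 ≈ 3.4200, c_gold = y_gold − 0.092·k_gold ≈ 1.9152.
Gain: Δc = 1.9152 − 1.5818 ≈ 0.3334.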